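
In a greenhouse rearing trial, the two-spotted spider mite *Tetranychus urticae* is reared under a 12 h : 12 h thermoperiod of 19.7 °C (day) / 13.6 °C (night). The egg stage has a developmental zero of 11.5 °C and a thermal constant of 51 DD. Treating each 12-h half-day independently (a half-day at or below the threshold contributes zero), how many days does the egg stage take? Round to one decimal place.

Day half: max(0, 19.7 − 11.5) × 0.5 = 8.2 × 0.5 = 4.10 DD.
Night half: max(0, 13.6 − 11.5) × 0.5 = 2.1 × 0.5 = 1.05 DD.
Per 24 h: 5.15 DD/day.
Duration = 51 / 5.15 = 9.903 ≈ 9.9 days.

9.9 days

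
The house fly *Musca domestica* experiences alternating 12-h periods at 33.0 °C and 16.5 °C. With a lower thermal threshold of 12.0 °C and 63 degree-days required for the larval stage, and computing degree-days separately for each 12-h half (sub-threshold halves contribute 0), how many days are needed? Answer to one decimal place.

Day half: max(0, 33.0 − 12.0) × 0.5 = 21.0 × 0.5 = 10.50 DD.
Night half: max(0, 16.5 − 12.0) × 0.5 = 4.5 × 0.5 = 2.25 DD.
Per 24 h: 12.75 DD/day.
Duration = 63 / 12.75 = 4.941 ≈ 4.9 days.

4.9 days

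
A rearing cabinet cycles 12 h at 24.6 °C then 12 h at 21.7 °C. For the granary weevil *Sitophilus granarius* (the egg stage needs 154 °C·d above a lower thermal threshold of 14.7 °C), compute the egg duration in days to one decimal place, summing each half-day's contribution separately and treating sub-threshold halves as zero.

Day half: max(0, 24.6 − 14.7) × 0.5 = 9.9 × 0.5 = 4.95 DD.
Night half: max(0, 21.7 − 14.7) × 0.5 = 7.0 × 0.5 = 3.50 DD.
Per 24 h: 8.45 DD/day.
Duration = 154 / 8.45 = 18.225 ≈ 18.2 days.

18.2 days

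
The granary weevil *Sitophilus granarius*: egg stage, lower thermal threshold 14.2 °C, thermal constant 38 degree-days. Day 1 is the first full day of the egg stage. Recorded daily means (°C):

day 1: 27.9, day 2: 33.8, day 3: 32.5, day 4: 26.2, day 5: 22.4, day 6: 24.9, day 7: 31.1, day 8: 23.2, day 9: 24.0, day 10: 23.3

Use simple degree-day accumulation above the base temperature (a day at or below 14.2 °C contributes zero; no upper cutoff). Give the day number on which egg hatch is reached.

day 3

Daily DD above 14.2 °C: 13.7, 19.6, 18.3, 12.0, 8.2, 10.7, 16.9, 9.0, 9.8, 9.1.
Cumulative: 13.7, 33.3, 51.6, 63.6, 71.8, 82.5, 99.4, 108.4, 118.2, 127.3.
The total first reaches 38 DD on day 3.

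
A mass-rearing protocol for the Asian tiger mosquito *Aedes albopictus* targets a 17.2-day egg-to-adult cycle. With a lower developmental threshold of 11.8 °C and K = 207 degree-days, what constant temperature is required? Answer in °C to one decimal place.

Required daily accumulation = 207 / 17.2 = 12.035 DD/day.
T = T_base + 12.035 = 11.8 + 12.035 = 23.835 ≈ 23.8 °C.

23.8 °C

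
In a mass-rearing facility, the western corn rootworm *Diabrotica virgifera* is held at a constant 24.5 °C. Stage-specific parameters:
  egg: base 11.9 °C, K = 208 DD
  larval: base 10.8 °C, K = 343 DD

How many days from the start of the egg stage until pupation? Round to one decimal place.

41.5 days

egg: 208 / (24.5 − 11.9) = 208 / 12.6 = 16.508 d.
larval: 343 / (24.5 − 10.8) = 343 / 13.7 = 25.036 d.
Sum = 41.544 ≈ 41.5 days.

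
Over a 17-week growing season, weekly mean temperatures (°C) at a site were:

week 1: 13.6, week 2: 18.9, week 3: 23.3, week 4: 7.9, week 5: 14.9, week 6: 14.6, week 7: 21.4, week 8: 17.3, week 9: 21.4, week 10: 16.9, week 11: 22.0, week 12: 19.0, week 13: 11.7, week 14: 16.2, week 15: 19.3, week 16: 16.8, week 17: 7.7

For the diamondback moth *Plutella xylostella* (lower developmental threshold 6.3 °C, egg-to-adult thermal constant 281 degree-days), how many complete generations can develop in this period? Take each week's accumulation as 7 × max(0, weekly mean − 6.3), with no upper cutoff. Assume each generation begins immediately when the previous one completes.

4 generations

Weekly DD (7 × max(0, T̄ − 6.3)): 51.1, 88.2, 119.0, 11.2, 60.2, 58.1, 105.7, 77.0, 105.7, 74.2, 109.9, 88.9, 37.8, 69.3, 91.0, 73.5, 9.8.
Season total = 1230.6 DD.
Complete generations = ⌊1230.6 / 281⌋ = 4.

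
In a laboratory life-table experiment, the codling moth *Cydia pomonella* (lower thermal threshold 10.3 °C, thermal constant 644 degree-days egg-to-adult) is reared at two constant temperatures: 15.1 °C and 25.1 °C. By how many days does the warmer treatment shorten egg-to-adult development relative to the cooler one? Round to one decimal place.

90.7 days

At 15.1 °C: 644 / (15.1 − 10.3) = 644 / 4.8 = 134.167 d.
At 25.1 °C: 644 / (25.1 − 10.3) = 644 / 14.8 = 43.514 d.
Difference = |134.167 − 43.514| = 90.653 ≈ 90.7 days.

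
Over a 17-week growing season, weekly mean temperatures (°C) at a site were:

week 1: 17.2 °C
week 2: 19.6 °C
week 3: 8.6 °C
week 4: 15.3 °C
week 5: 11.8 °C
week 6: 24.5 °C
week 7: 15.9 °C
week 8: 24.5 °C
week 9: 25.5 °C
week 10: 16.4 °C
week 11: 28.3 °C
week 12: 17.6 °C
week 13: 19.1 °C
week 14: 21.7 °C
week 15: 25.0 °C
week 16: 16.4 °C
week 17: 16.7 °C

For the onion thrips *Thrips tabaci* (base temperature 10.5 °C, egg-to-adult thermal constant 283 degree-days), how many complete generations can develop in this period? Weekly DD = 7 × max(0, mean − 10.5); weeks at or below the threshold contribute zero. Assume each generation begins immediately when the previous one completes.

3 generations

Weekly DD (7 × max(0, T̄ − 10.5)): 46.9, 63.7, 0.0, 33.6, 9.1, 98.0, 37.8, 98.0, 105.0, 41.3, 124.6, 49.7, 60.2, 78.4, 101.5, 41.3, 43.4.
Season total = 1032.5 DD.
Complete generations = ⌊1032.5 / 283⌋ = 3.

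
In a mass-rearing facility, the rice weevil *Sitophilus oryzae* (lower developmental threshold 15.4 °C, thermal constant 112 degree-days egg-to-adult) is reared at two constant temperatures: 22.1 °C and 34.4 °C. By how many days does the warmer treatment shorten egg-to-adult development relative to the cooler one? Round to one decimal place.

10.8 days

At 22.1 °C: 112 / (22.1 − 15.4) = 112 / 6.7 = 16.716 d.
At 34.4 °C: 112 / (34.4 − 15.4) = 112 / 19.0 = 5.895 d.
Difference = |16.716 − 5.895| = 10.822 ≈ 10.8 days.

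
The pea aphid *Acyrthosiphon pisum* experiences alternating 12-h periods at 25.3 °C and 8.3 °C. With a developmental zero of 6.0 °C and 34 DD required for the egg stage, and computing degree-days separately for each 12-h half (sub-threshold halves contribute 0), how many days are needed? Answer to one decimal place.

Day half: max(0, 25.3 − 6.0) × 0.5 = 19.3 × 0.5 = 9.65 DD.
Night half: max(0, 8.3 − 6.0) × 0.5 = 2.3 × 0.5 = 1.15 DD.
Per 24 h: 10.80 DD/day.
Duration = 34 / 10.80 = 3.148 ≈ 3.1 days.

3.1 days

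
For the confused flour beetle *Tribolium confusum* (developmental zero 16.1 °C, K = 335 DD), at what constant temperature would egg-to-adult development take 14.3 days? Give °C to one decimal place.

39.5 °C

Required daily accumulation = 335 / 14.3 = 23.427 DD/day.
T = T_base + 23.427 = 16.1 + 23.427 = 39.527 ≈ 39.5 °C.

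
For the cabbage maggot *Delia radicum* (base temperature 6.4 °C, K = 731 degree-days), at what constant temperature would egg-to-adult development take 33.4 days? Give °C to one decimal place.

28.3 °C

Required daily accumulation = 731 / 33.4 = 21.886 DD/day.
T = T_base + 21.886 = 6.4 + 21.886 = 28.286 ≈ 28.3 °C.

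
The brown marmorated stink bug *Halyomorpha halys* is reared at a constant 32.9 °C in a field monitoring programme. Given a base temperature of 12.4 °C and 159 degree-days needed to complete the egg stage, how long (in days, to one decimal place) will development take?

Daily accumulation = 32.9 − 12.4 = 20.5 DD/day.
Duration = 159 / 20.5 = 7.756 ≈ 7.8 days.

7.8 days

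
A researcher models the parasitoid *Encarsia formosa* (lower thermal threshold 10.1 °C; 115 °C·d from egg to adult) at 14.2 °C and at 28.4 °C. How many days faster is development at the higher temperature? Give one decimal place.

21.8 days

At 14.2 °C: 115 / (14.2 − 10.1) = 115 / 4.1 = 28.049 d.
At 28.4 °C: 115 / (28.4 − 10.1) = 115 / 18.3 = 6.284 d.
Difference = |28.049 − 6.284| = 21.765 ≈ 21.8 days.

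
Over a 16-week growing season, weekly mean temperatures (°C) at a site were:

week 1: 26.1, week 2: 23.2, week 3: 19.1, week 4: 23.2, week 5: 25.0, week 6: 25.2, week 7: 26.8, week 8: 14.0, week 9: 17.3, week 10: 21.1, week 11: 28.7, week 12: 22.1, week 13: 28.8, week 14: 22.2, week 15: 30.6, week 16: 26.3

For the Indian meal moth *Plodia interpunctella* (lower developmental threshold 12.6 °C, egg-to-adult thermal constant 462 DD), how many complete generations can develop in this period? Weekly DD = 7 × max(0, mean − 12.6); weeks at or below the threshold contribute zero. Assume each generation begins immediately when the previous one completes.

2 generations

Weekly DD (7 × max(0, T̄ − 12.6)): 94.5, 74.2, 45.5, 74.2, 86.8, 88.2, 99.4, 9.8, 32.9, 59.5, 112.7, 66.5, 113.4, 67.2, 126.0, 95.9.
Season total = 1246.7 DD.
Complete generations = ⌊1246.7 / 462⌋ = 2.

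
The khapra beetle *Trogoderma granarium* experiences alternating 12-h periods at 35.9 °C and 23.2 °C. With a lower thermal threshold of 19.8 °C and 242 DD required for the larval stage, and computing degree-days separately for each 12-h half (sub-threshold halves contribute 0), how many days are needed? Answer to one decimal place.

24.8 days

Day half: max(0, 35.9 − 19.8) × 0.5 = 16.1 × 0.5 = 8.05 DD.
Night half: max(0, 23.2 − 19.8) × 0.5 = 3.4 × 0.5 = 1.70 DD.
Per 24 h: 9.75 DD/day.
Duration = 242 / 9.75 = 24.821 ≈ 24.8 days.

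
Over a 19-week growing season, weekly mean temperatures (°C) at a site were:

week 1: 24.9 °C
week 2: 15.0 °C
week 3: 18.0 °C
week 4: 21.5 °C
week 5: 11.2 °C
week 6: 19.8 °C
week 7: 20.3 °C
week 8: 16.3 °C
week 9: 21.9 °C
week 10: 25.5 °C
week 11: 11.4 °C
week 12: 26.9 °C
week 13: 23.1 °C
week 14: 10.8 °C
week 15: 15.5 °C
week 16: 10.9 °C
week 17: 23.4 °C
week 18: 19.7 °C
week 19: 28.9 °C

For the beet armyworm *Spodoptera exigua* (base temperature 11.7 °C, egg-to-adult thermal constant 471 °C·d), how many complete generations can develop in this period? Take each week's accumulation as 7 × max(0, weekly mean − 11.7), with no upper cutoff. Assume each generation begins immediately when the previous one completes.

Weekly DD (7 × max(0, T̄ − 11.7)): 92.4, 23.1, 44.1, 68.6, 0.0, 56.7, 60.2, 32.2, 71.4, 96.6, 0.0, 106.4, 79.8, 0.0, 26.6, 0.0, 81.9, 56.0, 120.4.
Season total = 1016.4 DD.
Complete generations = ⌊1016.4 / 471⌋ = 2.

2 generations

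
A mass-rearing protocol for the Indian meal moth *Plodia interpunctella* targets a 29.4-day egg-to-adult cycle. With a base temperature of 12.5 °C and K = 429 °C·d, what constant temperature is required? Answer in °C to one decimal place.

Required daily accumulation = 429 / 29.4 = 14.592 DD/day.
T = T_base + 14.592 = 12.5 + 14.592 = 27.092 ≈ 27.1 °C.

27.1 °C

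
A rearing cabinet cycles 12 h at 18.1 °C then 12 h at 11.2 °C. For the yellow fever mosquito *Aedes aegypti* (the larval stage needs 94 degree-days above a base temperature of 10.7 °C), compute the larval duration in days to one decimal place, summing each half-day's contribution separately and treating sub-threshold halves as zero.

Day half: max(0, 18.1 − 10.7) × 0.5 = 7.4 × 0.5 = 3.70 DD.
Night half: max(0, 11.2 − 10.7) × 0.5 = 0.5 × 0.5 = 0.25 DD.
Per 24 h: 3.95 DD/day.
Duration = 94 / 3.95 = 23.797 ≈ 23.8 days.

23.8 days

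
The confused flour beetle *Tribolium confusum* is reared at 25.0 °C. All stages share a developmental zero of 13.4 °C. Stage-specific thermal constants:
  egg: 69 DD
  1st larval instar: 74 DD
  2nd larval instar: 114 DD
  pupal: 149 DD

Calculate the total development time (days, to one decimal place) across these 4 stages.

Daily accumulation at 25.0 °C = 25.0 − 13.4 = 11.6 DD/day.
Total K = 69 + 74 + 114 + 149 = 406 DD.
Total duration = 406 / 11.6 = 35.000 ≈ 35.0 days.

35.0 days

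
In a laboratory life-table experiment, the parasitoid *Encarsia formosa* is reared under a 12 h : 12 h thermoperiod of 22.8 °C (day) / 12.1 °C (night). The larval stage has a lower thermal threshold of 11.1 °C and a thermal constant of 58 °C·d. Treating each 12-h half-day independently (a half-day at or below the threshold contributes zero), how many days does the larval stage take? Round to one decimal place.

Day half: max(0, 22.8 − 11.1) × 0.5 = 11.7 × 0.5 = 5.85 DD.
Night half: max(0, 12.1 − 11.1) × 0.5 = 1.0 × 0.5 = 0.50 DD.
Per 24 h: 6.35 DD/day.
Duration = 58 / 6.35 = 9.134 ≈ 9.1 days.

9.1 days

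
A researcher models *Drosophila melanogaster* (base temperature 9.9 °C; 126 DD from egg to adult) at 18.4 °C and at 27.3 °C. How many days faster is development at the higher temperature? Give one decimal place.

At 18.4 °C: 126 / (18.4 − 9.9) = 126 / 8.5 = 14.824 d.
At 27.3 °C: 126 / (27.3 − 9.9) = 126 / 17.4 = 7.241 d.
Difference = |14.824 − 7.241| = 7.582 ≈ 7.6 days.

7.6 days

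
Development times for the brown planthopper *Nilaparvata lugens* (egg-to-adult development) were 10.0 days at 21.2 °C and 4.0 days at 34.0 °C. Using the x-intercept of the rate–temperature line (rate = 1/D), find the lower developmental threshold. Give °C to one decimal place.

12.7 °C

Equal thermal constants: D₁(T₁ − T_b) = D₂(T₂ − T_b).
10.0·(21.2 − T_b) = 4.0·(34.0 − T_b)
T_b = (10.0·21.2 − 4.0·34.0) / (10.0 − 4.0) = 76.00 / 6.0 = 12.667 °C ≈ 12.7 °C.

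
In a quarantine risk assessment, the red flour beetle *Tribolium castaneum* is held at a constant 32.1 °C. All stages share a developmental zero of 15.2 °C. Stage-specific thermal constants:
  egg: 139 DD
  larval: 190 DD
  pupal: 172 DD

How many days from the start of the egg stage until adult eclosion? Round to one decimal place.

Daily accumulation at 32.1 °C = 32.1 − 15.2 = 16.9 DD/day.
Total K = 139 + 190 + 172 = 501 DD.
Total duration = 501 / 16.9 = 29.645 ≈ 29.6 days.

29.6 days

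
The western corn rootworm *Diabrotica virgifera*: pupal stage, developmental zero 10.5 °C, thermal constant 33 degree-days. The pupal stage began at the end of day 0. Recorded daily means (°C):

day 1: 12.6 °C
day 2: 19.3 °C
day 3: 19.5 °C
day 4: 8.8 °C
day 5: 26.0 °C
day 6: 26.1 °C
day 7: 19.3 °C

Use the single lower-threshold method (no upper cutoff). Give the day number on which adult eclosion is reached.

day 5

Daily DD above 10.5 °C: 2.1, 8.8, 9.0, 0.0, 15.5, 15.6, 8.8.
Cumulative: 2.1, 10.9, 19.9, 19.9, 35.4, 51.0, 59.8.
The total first reaches 33 DD on day 5.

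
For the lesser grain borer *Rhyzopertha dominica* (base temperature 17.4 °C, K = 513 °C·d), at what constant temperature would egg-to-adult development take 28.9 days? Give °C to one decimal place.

Required daily accumulation = 513 / 28.9 = 17.751 DD/day.
T = T_base + 17.751 = 17.4 + 17.751 = 35.151 ≈ 35.2 °C.

35.2 °C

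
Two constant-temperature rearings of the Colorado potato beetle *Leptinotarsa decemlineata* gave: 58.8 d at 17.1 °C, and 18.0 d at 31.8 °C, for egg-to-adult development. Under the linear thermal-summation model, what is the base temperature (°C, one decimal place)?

Equal thermal constants: D₁(T₁ − T_b) = D₂(T₂ − T_b).
58.8·(17.1 − T_b) = 18.0·(31.8 − T_b)
T_b = (58.8·17.1 − 18.0·31.8) / (58.8 − 18.0) = 433.08 / 40.8 = 10.615 °C ≈ 10.6 °C.

10.6 °C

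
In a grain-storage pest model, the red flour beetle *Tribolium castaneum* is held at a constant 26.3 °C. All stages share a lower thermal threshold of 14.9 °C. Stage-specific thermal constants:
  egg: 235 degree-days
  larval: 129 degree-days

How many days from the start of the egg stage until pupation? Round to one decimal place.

Daily accumulation at 26.3 °C = 26.3 − 14.9 = 11.4 DD/day.
Total K = 235 + 129 = 364 DD.
Total duration = 364 / 11.4 = 31.930 ≈ 31.9 days.

31.9 days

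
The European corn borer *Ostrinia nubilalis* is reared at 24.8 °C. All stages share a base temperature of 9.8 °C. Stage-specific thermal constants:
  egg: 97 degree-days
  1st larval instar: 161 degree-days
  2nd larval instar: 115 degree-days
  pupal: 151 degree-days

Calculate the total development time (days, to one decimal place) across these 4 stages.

34.9 days

Daily accumulation at 24.8 °C = 24.8 − 9.8 = 15.0 DD/day.
Total K = 97 + 161 + 115 + 151 = 524 DD.
Total duration = 524 / 15.0 = 34.933 ≈ 34.9 days.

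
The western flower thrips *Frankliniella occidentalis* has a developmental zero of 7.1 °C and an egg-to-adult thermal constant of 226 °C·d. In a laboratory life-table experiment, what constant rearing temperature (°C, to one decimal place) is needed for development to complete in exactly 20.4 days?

Required daily accumulation = 226 / 20.4 = 11.078 DD/day.
T = T_base + 11.078 = 7.1 + 11.078 = 18.178 ≈ 18.2 °C.

18.2 °C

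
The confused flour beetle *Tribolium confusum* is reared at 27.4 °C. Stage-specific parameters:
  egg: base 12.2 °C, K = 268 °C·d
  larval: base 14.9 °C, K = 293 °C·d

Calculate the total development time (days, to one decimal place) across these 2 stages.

egg: 268 / (27.4 − 12.2) = 268 / 15.2 = 17.632 d.
larval: 293 / (27.4 − 14.9) = 293 / 12.5 = 23.440 d.
Sum = 41.072 ≈ 41.1 days.

41.1 days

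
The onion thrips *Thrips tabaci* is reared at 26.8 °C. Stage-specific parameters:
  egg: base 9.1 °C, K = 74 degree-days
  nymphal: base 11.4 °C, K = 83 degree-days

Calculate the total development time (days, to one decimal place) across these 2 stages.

egg: 74 / (26.8 − 9.1) = 74 / 17.7 = 4.181 d.
nymphal: 83 / (26.8 − 11.4) = 83 / 15.4 = 5.390 d.
Sum = 9.570 ≈ 9.6 days.

9.6 days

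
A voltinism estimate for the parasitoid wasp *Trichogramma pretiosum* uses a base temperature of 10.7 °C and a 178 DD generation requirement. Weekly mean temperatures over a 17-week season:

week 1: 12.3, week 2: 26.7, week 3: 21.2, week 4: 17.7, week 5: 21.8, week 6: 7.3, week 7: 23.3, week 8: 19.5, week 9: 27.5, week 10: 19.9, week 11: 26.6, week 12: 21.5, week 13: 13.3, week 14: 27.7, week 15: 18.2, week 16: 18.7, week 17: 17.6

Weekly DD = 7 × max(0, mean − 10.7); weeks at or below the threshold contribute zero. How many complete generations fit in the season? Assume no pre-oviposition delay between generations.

6 generations

Weekly DD (7 × max(0, T̄ − 10.7)): 11.2, 112.0, 73.5, 49.0, 77.7, 0.0, 88.2, 61.6, 117.6, 64.4, 111.3, 75.6, 18.2, 119.0, 52.5, 56.0, 48.3.
Season total = 1136.1 DD.
Complete generations = ⌊1136.1 / 178⌋ = 6.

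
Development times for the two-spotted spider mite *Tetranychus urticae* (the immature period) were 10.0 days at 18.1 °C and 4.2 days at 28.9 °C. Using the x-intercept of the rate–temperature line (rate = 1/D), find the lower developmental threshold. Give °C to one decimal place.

10.3 °C

Under the model K = D·(T − T_b), so D₁·(T₁ − T_b) = D₂·(T₂ − T_b).
10.0·(18.1 − T_b) = 4.2·(28.9 − T_b)
T_b = (10.0·18.1 − 4.2·28.9) / (10.0 − 4.2) = 59.62 / 5.8 = 10.279 °C ≈ 10.3 °C.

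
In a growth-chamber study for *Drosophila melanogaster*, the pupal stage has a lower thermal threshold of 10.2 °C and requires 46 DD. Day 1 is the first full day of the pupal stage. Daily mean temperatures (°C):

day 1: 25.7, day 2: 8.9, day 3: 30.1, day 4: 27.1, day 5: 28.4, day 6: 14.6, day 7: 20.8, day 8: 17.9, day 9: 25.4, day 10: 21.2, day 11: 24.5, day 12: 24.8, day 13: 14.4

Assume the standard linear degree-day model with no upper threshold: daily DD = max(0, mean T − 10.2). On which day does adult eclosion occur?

Daily DD above 10.2 °C: 15.5, 0.0, 19.9, 16.9, 18.2, 4.4, 10.6, 7.7, 15.2, 11.0, 14.3, 14.6, 4.2.
Cumulative: 15.5, 15.5, 35.4, 52.3, 70.5, 74.9, 85.5, 93.2, 108.4, 119.4, 133.7, 148.3, 152.5.
The total first reaches 46 DD on day 4.

day 4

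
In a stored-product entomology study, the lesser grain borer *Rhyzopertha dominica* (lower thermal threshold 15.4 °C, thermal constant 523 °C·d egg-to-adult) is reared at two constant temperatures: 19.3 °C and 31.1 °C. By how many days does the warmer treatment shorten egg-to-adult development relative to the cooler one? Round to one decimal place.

100.8 days

At 19.3 °C: 523 / (19.3 − 15.4) = 523 / 3.9 = 134.103 d.
At 31.1 °C: 523 / (31.1 − 15.4) = 523 / 15.7 = 33.312 d.
Difference = |134.103 − 33.312| = 100.790 ≈ 100.8 days.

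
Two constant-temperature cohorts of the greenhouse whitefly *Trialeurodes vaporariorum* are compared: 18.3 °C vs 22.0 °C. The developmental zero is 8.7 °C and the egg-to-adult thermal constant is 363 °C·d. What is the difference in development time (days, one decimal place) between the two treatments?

At 18.3 °C: 363 / (18.3 − 8.7) = 363 / 9.6 = 37.812 d.
At 22.0 °C: 363 / (22.0 − 8.7) = 363 / 13.3 = 27.293 d.
Difference = |37.812 − 27.293| = 10.519 ≈ 10.5 days.

10.5 days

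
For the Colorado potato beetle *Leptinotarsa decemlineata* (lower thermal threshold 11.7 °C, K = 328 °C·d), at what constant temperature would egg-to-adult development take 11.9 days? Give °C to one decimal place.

Required daily accumulation = 328 / 11.9 = 27.563 DD/day.
T = T_base + 27.563 = 11.7 + 27.563 = 39.263 ≈ 39.3 °C.

39.3 °C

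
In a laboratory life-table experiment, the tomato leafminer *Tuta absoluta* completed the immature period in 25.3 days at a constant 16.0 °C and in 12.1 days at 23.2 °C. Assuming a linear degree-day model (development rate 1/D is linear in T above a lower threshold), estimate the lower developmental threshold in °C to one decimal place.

Equal thermal constants: D₁(T₁ − T_b) = D₂(T₂ − T_b).
25.3·(16.0 − T_b) = 12.1·(23.2 − T_b)
T_b = (25.3·16.0 − 12.1·23.2) / (25.3 − 12.1) = 124.08 / 13.2 = 9.400 °C ≈ 9.4 °C.

9.4 °C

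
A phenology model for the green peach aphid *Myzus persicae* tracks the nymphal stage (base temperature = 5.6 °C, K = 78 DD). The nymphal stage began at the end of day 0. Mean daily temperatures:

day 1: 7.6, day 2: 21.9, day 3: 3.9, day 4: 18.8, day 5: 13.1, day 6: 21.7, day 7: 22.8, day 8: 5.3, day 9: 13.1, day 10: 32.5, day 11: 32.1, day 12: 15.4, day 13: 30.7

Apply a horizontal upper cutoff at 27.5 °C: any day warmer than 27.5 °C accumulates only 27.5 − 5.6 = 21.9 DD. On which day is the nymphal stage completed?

day 9

Daily DD above 5.6 °C (capped at 21.9): 2.0, 16.3, 0.0, 13.2, 7.5, 16.1, 17.2, 0.0, 7.5, 21.9, 21.9, 9.8, 21.9.
Cumulative: 2.0, 18.3, 18.3, 31.5, 39.0, 55.1, 72.3, 72.3, 79.8, 101.7, 123.6, 133.4, 155.3.
The total first reaches 78 DD on day 9.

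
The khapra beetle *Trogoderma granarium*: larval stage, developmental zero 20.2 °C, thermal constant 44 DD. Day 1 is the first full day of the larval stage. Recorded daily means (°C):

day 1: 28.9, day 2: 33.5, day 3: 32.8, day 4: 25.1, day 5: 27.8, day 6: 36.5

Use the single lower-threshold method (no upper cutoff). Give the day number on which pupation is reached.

Daily DD above 20.2 °C: 8.7, 13.3, 12.6, 4.9, 7.6, 16.3.
Cumulative: 8.7, 22.0, 34.6, 39.5, 47.1, 63.4.
The total first reaches 44 DD on day 5.

day 5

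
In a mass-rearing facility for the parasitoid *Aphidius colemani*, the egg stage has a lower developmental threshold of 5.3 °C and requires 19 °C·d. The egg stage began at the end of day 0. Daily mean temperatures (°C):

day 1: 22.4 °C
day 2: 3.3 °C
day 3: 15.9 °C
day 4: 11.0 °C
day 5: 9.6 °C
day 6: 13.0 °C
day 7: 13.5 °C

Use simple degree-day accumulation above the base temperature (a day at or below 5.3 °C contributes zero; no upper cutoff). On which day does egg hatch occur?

Daily DD above 5.3 °C: 17.1, 0.0, 10.6, 5.7, 4.3, 7.7, 8.2.
Cumulative: 17.1, 17.1, 27.7, 33.4, 37.7, 45.4, 53.6.
The total first reaches 19 DD on day 3.

day 3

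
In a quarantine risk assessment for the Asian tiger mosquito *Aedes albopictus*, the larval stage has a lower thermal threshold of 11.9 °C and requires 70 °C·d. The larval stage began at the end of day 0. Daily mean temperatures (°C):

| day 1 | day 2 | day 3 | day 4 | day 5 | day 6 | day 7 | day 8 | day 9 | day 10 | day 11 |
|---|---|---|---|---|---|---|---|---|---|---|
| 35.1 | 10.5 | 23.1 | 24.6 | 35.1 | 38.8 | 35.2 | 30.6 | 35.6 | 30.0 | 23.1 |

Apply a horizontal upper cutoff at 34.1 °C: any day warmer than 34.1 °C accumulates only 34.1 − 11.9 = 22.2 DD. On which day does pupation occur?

day 6

Daily DD above 11.9 °C (capped at 22.2): 22.2, 0.0, 11.2, 12.7, 22.2, 22.2, 22.2, 18.7, 22.2, 18.1, 11.2.
Cumulative: 22.2, 22.2, 33.4, 46.1, 68.3, 90.5, 112.7, 131.4, 153.6, 171.7, 182.9.
The total first reaches 70 DD on day 6.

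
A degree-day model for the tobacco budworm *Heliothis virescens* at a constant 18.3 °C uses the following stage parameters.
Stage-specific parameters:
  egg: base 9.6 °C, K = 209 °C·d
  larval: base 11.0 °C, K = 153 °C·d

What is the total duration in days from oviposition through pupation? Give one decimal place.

egg: 209 / (18.3 − 9.6) = 209 / 8.7 = 24.023 d.
larval: 153 / (18.3 − 11.0) = 153 / 7.3 = 20.959 d.
Sum = 44.982 ≈ 45.0 days.

45.0 days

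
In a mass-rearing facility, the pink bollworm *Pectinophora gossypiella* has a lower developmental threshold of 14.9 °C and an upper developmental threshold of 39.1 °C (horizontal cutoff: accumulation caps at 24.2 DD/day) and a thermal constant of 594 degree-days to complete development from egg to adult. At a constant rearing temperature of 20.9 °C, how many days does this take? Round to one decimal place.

Daily accumulation = 20.9 − 14.9 = 6.0 DD/day.
Duration = 594 / 6.0 = 99.000 ≈ 99.0 days.

99.0 days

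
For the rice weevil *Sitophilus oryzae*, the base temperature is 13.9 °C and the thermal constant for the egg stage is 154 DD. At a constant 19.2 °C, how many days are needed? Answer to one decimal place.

29.1 days

Daily accumulation = 19.2 − 13.9 = 5.3 DD/day.
Duration = 154 / 5.3 = 29.057 ≈ 29.1 days.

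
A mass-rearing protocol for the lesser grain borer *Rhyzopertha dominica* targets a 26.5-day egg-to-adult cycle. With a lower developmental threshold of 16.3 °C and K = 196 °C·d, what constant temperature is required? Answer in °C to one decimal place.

23.7 °C

Required daily accumulation = 196 / 26.5 = 7.396 DD/day.
T = T_base + 7.396 = 16.3 + 7.396 = 23.696 ≈ 23.7 °C.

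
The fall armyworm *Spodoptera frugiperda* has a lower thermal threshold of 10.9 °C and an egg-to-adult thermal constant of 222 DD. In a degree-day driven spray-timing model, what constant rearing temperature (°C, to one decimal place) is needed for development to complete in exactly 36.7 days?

16.9 °C

Required daily accumulation = 222 / 36.7 = 6.049 DD/day.
T = T_base + 6.049 = 10.9 + 6.049 = 16.949 ≈ 16.9 °C.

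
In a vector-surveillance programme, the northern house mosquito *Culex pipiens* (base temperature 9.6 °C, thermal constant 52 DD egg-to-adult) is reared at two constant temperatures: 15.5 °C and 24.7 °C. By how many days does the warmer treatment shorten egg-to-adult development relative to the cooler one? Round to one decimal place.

At 15.5 °C: 52 / (15.5 − 9.6) = 52 / 5.9 = 8.814 d.
At 24.7 °C: 52 / (24.7 − 9.6) = 52 / 15.1 = 3.444 d.
Difference = |8.814 − 3.444| = 5.370 ≈ 5.4 days.

5.4 days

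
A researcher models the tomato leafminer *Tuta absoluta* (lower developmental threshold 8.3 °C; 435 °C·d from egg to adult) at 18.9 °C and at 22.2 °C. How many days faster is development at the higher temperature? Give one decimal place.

9.7 days

At 18.9 °C: 435 / (18.9 − 8.3) = 435 / 10.6 = 41.038 d.
At 22.2 °C: 435 / (22.2 − 8.3) = 435 / 13.9 = 31.295 d.
Difference = |41.038 − 31.295| = 9.743 ≈ 9.7 days.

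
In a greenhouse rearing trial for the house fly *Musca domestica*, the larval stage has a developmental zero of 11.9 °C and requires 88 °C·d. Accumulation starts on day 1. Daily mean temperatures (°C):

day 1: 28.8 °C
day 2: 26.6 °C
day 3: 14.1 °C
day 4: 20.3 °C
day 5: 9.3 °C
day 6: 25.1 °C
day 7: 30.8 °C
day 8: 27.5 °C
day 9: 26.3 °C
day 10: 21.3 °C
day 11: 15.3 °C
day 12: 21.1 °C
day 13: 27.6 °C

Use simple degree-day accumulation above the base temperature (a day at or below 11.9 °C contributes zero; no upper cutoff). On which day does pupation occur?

Daily DD above 11.9 °C: 16.9, 14.7, 2.2, 8.4, 0.0, 13.2, 18.9, 15.6, 14.4, 9.4, 3.4, 9.2, 15.7.
Cumulative: 16.9, 31.6, 33.8, 42.2, 42.2, 55.4, 74.3, 89.9, 104.3, 113.7, 117.1, 126.3, 142.0.
The total first reaches 88 DD on day 8.

day 8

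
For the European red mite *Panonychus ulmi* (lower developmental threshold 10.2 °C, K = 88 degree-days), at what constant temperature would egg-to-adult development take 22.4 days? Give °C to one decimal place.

14.1 °C

Required daily accumulation = 88 / 22.4 = 3.929 DD/day.
T = T_base + 3.929 = 10.2 + 3.929 = 14.129 ≈ 14.1 °C.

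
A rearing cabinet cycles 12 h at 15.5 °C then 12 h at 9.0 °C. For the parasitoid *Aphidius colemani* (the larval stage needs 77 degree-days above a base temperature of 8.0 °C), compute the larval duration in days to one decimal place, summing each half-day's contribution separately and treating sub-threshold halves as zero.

18.1 days

Day half: max(0, 15.5 − 8.0) × 0.5 = 7.5 × 0.5 = 3.75 DD.
Night half: max(0, 9.0 − 8.0) × 0.5 = 1.0 × 0.5 = 0.50 DD.
Per 24 h: 4.25 DD/day.
Duration = 77 / 4.25 = 18.118 ≈ 18.1 days.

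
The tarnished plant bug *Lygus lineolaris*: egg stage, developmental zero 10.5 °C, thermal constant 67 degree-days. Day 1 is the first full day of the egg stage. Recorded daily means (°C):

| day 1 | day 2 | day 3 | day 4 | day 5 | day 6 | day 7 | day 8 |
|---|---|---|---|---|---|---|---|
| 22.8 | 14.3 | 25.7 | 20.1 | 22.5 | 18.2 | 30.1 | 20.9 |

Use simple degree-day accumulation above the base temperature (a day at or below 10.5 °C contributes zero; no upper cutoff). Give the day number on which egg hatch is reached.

day 7

Daily DD above 10.5 °C: 12.3, 3.8, 15.2, 9.6, 12.0, 7.7, 19.6, 10.4.
Cumulative: 12.3, 16.1, 31.3, 40.9, 52.9, 60.6, 80.2, 90.6.
The total first reaches 67 DD on day 7.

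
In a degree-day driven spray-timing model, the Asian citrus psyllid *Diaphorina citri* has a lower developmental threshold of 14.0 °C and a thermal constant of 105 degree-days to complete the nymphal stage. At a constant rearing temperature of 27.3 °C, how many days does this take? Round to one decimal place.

7.9 days

Daily accumulation = 27.3 − 14.0 = 13.3 DD/day.
Duration = 105 / 13.3 = 7.895 ≈ 7.9 days.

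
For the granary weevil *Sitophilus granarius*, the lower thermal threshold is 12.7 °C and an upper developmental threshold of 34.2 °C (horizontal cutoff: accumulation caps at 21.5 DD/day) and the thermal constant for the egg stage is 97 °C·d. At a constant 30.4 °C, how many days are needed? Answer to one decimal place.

5.5 days

Daily accumulation = 30.4 − 12.7 = 17.7 DD/day.
Duration = 97 / 17.7 = 5.480 ≈ 5.5 days.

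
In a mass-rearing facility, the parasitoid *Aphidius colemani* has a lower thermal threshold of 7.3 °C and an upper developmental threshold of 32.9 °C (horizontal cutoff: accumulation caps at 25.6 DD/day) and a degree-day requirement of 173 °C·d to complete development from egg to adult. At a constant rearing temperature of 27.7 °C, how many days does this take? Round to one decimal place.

Daily accumulation = 27.7 − 7.3 = 20.4 DD/day.
Duration = 173 / 20.4 = 8.480 ≈ 8.5 days.

8.5 days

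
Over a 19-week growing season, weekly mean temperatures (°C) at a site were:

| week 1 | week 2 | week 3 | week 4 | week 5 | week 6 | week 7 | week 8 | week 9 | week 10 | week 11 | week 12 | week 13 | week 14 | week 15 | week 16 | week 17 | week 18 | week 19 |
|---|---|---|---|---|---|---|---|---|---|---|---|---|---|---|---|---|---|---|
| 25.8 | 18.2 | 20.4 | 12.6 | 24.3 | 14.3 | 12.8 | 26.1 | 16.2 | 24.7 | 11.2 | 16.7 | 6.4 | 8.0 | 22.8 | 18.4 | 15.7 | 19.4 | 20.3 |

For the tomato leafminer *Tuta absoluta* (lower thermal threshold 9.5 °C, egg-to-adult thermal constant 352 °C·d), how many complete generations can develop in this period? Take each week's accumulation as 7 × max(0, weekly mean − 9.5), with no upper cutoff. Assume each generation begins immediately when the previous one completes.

Weekly DD (7 × max(0, T̄ − 9.5)): 114.1, 60.9, 76.3, 21.7, 103.6, 33.6, 23.1, 116.2, 46.9, 106.4, 11.9, 50.4, 0.0, 0.0, 93.1, 62.3, 43.4, 69.3, 75.6.
Season total = 1108.8 DD.
Complete generations = ⌊1108.8 / 352⌋ = 3.

3 generations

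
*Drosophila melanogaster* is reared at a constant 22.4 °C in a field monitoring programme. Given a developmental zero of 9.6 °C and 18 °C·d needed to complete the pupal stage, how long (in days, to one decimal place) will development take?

1.4 days

Daily accumulation = 22.4 − 9.6 = 12.8 DD/day.
Duration = 18 / 12.8 = 1.406 ≈ 1.4 days.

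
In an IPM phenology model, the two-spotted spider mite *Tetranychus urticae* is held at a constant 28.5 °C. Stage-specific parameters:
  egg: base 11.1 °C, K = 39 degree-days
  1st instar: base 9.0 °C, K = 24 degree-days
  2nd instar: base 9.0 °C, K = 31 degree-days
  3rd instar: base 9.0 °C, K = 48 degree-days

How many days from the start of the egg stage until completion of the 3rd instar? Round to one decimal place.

7.5 days

egg: 39 / (28.5 − 11.1) = 39 / 17.4 = 2.241 d.
1st instar: 24 / (28.5 − 9.0) = 24 / 19.5 = 1.231 d.
2nd instar: 31 / (28.5 − 9.0) = 31 / 19.5 = 1.590 d.
3rd instar: 48 / (28.5 − 9.0) = 48 / 19.5 = 2.462 d.
Sum = 7.523 ≈ 7.5 days.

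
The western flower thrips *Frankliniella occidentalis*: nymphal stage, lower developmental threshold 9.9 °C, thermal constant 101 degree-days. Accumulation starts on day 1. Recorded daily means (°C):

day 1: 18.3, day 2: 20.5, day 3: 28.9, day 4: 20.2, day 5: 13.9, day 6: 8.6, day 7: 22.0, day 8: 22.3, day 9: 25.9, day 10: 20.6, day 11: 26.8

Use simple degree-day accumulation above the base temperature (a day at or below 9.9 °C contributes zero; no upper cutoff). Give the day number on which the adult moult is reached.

Daily DD above 9.9 °C: 8.4, 10.6, 19.0, 10.3, 4.0, 0.0, 12.1, 12.4, 16.0, 10.7, 16.9.
Cumulative: 8.4, 19.0, 38.0, 48.3, 52.3, 52.3, 64.4, 76.8, 92.8, 103.5, 120.4.
The total first reaches 101 DD on day 10.

day 10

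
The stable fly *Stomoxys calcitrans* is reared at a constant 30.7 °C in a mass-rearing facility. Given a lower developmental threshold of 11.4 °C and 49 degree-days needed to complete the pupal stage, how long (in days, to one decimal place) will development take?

Daily accumulation = 30.7 − 11.4 = 19.3 DD/day.
Duration = 49 / 19.3 = 2.539 ≈ 2.5 days.

2.5 days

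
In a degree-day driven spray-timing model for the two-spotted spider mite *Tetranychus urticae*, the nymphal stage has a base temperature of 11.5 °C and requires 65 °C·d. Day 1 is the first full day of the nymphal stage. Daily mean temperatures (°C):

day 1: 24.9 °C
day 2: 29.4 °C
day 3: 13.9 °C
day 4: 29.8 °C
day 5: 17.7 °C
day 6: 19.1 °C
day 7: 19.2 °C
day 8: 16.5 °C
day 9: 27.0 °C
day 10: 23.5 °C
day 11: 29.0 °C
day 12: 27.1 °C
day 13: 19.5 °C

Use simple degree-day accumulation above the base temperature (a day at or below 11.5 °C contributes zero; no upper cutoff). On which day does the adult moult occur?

Daily DD above 11.5 °C: 13.4, 17.9, 2.4, 18.3, 6.2, 7.6, 7.7, 5.0, 15.5, 12.0, 17.5, 15.6, 8.0.
Cumulative: 13.4, 31.3, 33.7, 52.0, 58.2, 65.8, 73.5, 78.5, 94.0, 106.0, 123.5, 139.1, 147.1.
The total first reaches 65 DD on day 6.

day 6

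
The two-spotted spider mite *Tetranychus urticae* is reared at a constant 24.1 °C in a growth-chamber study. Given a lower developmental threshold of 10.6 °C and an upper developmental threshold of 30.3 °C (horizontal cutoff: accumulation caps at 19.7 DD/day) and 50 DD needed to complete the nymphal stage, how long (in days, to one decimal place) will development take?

Daily accumulation = 24.1 − 10.6 = 13.5 DD/day.
Duration = 50 / 13.5 = 3.704 ≈ 3.7 days.

3.7 days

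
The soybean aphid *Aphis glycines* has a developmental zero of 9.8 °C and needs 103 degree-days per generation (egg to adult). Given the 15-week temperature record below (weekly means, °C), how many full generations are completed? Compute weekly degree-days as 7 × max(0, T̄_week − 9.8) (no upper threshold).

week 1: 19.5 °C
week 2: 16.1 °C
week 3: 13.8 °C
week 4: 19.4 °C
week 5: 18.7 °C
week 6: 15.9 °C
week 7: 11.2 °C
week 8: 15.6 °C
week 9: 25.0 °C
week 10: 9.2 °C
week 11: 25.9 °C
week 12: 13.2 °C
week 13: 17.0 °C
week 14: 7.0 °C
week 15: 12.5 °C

Weekly DD (7 × max(0, T̄ − 9.8)): 67.9, 44.1, 28.0, 67.2, 62.3, 42.7, 9.8, 40.6, 106.4, 0.0, 112.7, 23.8, 50.4, 0.0, 18.9.
Season total = 674.8 DD.
Complete generations = ⌊674.8 / 103⌋ = 6.

6 generations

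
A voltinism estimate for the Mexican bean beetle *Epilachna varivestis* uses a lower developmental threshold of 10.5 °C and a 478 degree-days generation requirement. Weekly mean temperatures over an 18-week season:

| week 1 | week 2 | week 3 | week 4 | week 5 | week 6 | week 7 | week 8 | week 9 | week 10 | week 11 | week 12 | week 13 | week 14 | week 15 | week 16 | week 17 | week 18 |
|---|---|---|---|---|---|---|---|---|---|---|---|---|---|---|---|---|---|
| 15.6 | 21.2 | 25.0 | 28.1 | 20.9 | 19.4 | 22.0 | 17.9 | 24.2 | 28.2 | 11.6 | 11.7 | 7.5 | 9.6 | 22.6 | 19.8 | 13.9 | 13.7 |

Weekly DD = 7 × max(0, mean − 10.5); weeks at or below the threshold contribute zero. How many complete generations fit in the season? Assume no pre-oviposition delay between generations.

2 generations

Weekly DD (7 × max(0, T̄ − 10.5)): 35.7, 74.9, 101.5, 123.2, 72.8, 62.3, 80.5, 51.8, 95.9, 123.9, 7.7, 8.4, 0.0, 0.0, 84.7, 65.1, 23.8, 22.4.
Season total = 1034.6 DD.
Complete generations = ⌊1034.6 / 478⌋ = 2.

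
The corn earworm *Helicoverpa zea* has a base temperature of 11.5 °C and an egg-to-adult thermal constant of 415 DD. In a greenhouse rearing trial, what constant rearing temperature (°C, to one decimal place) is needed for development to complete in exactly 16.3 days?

Required daily accumulation = 415 / 16.3 = 25.460 DD/day.
T = T_base + 25.460 = 11.5 + 25.460 = 36.960 ≈ 37.0 °C.

37.0 °C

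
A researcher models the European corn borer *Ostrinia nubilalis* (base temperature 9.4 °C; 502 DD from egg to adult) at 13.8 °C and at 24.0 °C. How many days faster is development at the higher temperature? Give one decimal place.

At 13.8 °C: 502 / (13.8 − 9.4) = 502 / 4.4 = 114.091 d.
At 24.0 °C: 502 / (24.0 − 9.4) = 502 / 14.6 = 34.384 d.
Difference = |114.091 − 34.384| = 79.707 ≈ 79.7 days.

79.7 days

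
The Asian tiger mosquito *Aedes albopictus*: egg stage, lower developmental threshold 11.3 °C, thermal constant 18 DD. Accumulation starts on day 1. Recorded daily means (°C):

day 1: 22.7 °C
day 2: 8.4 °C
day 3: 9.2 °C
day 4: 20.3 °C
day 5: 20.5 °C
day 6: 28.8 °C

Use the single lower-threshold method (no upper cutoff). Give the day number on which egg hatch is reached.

day 4

Daily DD above 11.3 °C: 11.4, 0.0, 0.0, 9.0, 9.2, 17.5.
Cumulative: 11.4, 11.4, 11.4, 20.4, 29.6, 47.1.
The total first reaches 18 DD on day 4.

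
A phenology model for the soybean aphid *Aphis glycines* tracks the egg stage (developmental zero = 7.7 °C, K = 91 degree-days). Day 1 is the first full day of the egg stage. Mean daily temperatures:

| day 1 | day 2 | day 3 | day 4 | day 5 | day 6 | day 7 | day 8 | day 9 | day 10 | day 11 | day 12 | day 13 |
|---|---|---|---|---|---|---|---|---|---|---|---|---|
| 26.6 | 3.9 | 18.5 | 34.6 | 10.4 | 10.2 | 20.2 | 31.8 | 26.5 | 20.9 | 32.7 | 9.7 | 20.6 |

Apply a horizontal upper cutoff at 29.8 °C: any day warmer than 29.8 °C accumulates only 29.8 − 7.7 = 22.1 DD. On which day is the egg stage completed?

Daily DD above 7.7 °C (capped at 22.1): 18.9, 0.0, 10.8, 22.1, 2.7, 2.5, 12.5, 22.1, 18.8, 13.2, 22.1, 2.0, 12.9.
Cumulative: 18.9, 18.9, 29.7, 51.8, 54.5, 57.0, 69.5, 91.6, 110.4, 123.6, 145.7, 147.7, 160.6.
The total first reaches 91 DD on day 8.

day 8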